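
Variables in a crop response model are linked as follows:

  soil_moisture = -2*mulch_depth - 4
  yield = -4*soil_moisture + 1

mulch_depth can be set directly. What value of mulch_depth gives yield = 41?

Substituting into the yield equation gives yield = 8*mulch_depth + 17.
Solve 8*mulch_depth + 17 = 41: mulch_depth = (41 - 17) / 8 = 3.

mulch_depth = 3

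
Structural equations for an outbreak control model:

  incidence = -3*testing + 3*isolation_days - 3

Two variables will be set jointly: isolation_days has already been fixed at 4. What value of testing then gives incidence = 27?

testing = -6

With isolation_days held at 4:
Substituting into the incidence equation gives incidence = -3*testing + 9.
Solve -3*testing + 9 = 27: testing = (27 - 9) / -3 = -6.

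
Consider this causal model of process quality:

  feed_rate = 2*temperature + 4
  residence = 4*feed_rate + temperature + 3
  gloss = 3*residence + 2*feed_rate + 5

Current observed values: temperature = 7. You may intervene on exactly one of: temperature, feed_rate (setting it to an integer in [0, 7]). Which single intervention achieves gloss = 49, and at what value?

Intervening on temperature: gloss = 31*temperature + 70. Reaching 49 requires temperature = -21/31, not an integer.
Intervening on feed_rate: with other inputs at their observed values, gloss = 14*feed_rate + 35. Solving for 49 gives feed_rate = 1, within [0, 7].

set feed_rate = 1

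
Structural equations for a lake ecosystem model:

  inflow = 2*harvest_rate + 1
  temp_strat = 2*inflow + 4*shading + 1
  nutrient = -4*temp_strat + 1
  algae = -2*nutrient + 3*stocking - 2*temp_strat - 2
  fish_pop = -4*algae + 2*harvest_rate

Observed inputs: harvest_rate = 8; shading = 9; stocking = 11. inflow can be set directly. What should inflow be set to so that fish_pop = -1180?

inflow = 4

Intervening on inflow fixes its value directly, overriding its dependence on harvest_rate.
Substituting into the temp_strat equation gives temp_strat = 2*inflow + 37.
nutrient becomes -8*inflow - 147.
Substituting into the algae equation gives algae = 12*inflow + 251.
Substituting into the fish_pop equation gives fish_pop = -48*inflow - 988.
Solve -48*inflow - 988 = -1180: inflow = (-1180 + 988) / -48 = 4.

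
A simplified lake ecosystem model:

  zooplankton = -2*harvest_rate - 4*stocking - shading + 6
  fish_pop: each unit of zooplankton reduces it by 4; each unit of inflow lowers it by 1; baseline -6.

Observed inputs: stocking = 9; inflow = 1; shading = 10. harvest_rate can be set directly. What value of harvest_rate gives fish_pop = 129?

Substituting into the zooplankton equation gives zooplankton = -2*harvest_rate - 40.
Substituting into the fish_pop equation gives fish_pop = 8*harvest_rate + 153.
Solve 8*harvest_rate + 153 = 129: harvest_rate = (129 - 153) / 8 = -3.

harvest_rate = -3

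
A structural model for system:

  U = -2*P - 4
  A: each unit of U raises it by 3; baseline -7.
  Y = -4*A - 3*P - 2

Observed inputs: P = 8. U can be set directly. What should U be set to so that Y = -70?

U = 6

Intervening on U fixes its value directly, overriding its dependence on P.
Substituting into the Y equation gives Y = -12*U + 2.
Solve -12*U + 2 = -70: U = (-70 - 2) / -12 = 6.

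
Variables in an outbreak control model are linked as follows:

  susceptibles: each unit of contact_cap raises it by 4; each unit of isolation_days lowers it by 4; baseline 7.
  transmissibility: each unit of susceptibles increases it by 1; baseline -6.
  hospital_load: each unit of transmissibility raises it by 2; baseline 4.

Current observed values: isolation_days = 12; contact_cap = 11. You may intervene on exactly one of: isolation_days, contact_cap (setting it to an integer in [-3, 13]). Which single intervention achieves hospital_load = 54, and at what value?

Intervening on isolation_days: with other inputs at their observed values, hospital_load = -8*isolation_days + 94. Solving for 54 gives isolation_days = 5, within [-3, 13].
Intervening on contact_cap: hospital_load = 8*contact_cap - 90. Reaching 54 requires contact_cap = 18, outside [-3, 13].

set isolation_days = 5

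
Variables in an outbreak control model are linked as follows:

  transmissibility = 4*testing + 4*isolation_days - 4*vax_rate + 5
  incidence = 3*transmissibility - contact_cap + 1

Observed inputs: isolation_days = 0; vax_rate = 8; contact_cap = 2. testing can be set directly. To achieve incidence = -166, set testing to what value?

testing = -7

Substituting into the transmissibility equation gives transmissibility = 4*testing - 27.
incidence becomes 12*testing - 82.
Solve 12*testing - 82 = -166: testing = (-166 + 82) / 12 = -7.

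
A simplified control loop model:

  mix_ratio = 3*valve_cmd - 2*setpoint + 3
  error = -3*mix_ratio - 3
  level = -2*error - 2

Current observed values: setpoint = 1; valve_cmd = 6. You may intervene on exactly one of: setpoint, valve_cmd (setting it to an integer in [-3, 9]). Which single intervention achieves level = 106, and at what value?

set setpoint = 2

Intervening on setpoint: with other inputs at their observed values, level = -12*setpoint + 130. Solving for 106 gives setpoint = 2, within [-3, 9].
Intervening on valve_cmd: level = 18*valve_cmd + 10. Reaching 106 requires valve_cmd = 16/3, not an integer.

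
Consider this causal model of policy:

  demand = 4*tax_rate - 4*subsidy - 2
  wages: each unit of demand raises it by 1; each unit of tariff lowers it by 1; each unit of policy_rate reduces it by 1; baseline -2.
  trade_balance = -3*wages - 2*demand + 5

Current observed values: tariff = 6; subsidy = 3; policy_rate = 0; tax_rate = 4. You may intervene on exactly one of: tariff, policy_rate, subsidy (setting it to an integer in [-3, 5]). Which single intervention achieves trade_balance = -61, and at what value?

set subsidy = -1

Intervening on tariff: trade_balance = 3*tariff + 1. Reaching -61 requires tariff = -62/3, not an integer.
Intervening on policy_rate: trade_balance = 3*policy_rate + 19. Reaching -61 requires policy_rate = -80/3, not an integer.
Intervening on subsidy: with other inputs at their observed values, trade_balance = 20*subsidy - 41. Solving for -61 gives subsidy = -1, within [-3, 5].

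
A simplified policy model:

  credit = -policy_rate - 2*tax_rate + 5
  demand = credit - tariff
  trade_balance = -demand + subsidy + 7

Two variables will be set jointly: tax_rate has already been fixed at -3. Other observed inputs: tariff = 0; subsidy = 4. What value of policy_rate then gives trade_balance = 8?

With tax_rate held at -3:
Substituting into the credit equation gives credit = -policy_rate + 11.
So demand = -policy_rate + 11.
Substituting into the trade_balance equation gives trade_balance = policy_rate.
Solve policy_rate = 8: policy_rate = 8 / 1 = 8.

policy_rate = 8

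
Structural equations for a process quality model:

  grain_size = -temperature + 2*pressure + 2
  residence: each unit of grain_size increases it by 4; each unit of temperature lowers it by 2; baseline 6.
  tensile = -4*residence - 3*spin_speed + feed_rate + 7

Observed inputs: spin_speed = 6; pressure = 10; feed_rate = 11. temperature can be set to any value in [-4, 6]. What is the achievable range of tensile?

-472 to -232

Substituting into the grain_size equation gives grain_size = -temperature + 22.
Substituting into the residence equation gives residence = -6*temperature + 94.
So tensile = 24*temperature - 376.
Linear in temperature, so extremes are at the endpoints: temperature = -4 gives tensile = -472; temperature = 6 gives tensile = -232.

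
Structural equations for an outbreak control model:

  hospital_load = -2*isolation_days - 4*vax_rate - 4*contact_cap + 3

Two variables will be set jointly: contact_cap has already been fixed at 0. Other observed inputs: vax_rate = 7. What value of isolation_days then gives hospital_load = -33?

isolation_days = 4

With contact_cap held at 0:
Substituting into the hospital_load equation gives hospital_load = -2*isolation_days - 25.
Solve -2*isolation_days - 25 = -33: isolation_days = (-33 + 25) / -2 = 4.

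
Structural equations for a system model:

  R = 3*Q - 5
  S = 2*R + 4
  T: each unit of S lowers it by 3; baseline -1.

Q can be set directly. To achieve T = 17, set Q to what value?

Substituting into the S equation gives S = 6*Q - 6.
This gives T = -18*Q + 17.
Solve -18*Q + 17 = 17: Q = (17 - 17) / -18 = 0.

Q = 0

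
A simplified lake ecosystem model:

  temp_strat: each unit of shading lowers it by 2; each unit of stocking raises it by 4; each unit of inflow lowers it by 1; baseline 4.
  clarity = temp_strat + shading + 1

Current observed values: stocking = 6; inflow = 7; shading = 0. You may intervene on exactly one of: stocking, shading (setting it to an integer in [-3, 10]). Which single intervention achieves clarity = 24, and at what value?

set shading = -2

Intervening on stocking: clarity = 4*stocking - 2. Reaching 24 requires stocking = 13/2, not an integer.
Intervening on shading: with other inputs at their observed values, clarity = -shading + 22. Solving for 24 gives shading = -2, within [-3, 10].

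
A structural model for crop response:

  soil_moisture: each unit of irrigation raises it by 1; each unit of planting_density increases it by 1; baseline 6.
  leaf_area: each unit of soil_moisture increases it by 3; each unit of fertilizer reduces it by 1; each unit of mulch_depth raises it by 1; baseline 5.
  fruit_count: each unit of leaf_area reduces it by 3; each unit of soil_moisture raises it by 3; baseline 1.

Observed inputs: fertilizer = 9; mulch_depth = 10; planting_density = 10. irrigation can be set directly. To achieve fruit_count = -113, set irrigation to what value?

Substituting into the soil_moisture equation gives soil_moisture = irrigation + 16.
leaf_area becomes 3*irrigation + 54.
fruit_count becomes -6*irrigation - 113.
Solve -6*irrigation - 113 = -113: irrigation = (-113 + 113) / -6 = 0.

irrigation = 0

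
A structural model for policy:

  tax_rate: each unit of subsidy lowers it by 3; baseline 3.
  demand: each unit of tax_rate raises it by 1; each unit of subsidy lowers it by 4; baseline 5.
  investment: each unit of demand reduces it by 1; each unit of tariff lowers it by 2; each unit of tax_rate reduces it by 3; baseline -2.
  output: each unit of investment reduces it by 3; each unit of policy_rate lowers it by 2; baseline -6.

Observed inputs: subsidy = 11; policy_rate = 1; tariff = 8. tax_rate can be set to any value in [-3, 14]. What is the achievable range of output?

Intervening on tax_rate fixes its value directly, overriding its dependence on subsidy.
Substituting into the demand equation gives demand = tax_rate - 39.
investment becomes -4*tax_rate + 21.
Substituting into the output equation gives output = 12*tax_rate - 71.
Linear in tax_rate, so extremes are at the endpoints: tax_rate = -3 gives output = -107; tax_rate = 14 gives output = 97.

-107 to 97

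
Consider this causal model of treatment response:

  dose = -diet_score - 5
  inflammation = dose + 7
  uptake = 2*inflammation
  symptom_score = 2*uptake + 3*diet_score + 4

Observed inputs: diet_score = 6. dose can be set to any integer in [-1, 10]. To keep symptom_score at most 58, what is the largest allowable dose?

dose = 2

Intervening on dose fixes its value directly, overriding its dependence on diet_score.
Substituting into the uptake equation gives uptake = 2*dose + 14.
Substituting into the symptom_score equation gives symptom_score = 4*dose + 50.
Require 4*dose + 50 ≤ 58, so dose ≤ 2.
The largest integer in [-1, 10] satisfying this is 2.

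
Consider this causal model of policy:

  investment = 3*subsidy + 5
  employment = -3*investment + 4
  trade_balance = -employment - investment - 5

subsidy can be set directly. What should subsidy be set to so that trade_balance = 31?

Substituting into the employment equation gives employment = -9*subsidy - 11.
So trade_balance = 6*subsidy + 1.
Solve 6*subsidy + 1 = 31: subsidy = (31 - 1) / 6 = 5.

subsidy = 5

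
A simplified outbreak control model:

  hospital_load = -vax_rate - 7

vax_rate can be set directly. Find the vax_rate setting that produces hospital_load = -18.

vax_rate = 11

Solve -vax_rate - 7 = -18: vax_rate = (-18 + 7) / -1 = 11.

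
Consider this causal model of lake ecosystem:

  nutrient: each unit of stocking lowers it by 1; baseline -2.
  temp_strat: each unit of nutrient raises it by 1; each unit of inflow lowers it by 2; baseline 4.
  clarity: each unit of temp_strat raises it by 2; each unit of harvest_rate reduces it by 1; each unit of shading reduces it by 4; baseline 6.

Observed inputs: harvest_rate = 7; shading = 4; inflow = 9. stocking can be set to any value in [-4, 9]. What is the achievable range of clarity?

-67 to -41

Substituting into the temp_strat equation gives temp_strat = -stocking - 16.
clarity becomes -2*stocking - 49.
Linear in stocking, so extremes are at the endpoints: stocking = -4 gives clarity = -41; stocking = 9 gives clarity = -67.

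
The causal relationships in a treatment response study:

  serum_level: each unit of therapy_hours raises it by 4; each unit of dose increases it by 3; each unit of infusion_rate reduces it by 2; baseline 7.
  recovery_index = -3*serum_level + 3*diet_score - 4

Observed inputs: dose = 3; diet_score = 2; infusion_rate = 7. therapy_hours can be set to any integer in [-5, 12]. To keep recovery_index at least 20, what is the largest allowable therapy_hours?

Substituting into the serum_level equation gives serum_level = 4*therapy_hours + 2.
This gives recovery_index = -12*therapy_hours - 4.
Require -12*therapy_hours - 4 ≥ 20, so therapy_hours ≤ -2.
The largest integer in [-5, 12] satisfying this is -2.

therapy_hours = -2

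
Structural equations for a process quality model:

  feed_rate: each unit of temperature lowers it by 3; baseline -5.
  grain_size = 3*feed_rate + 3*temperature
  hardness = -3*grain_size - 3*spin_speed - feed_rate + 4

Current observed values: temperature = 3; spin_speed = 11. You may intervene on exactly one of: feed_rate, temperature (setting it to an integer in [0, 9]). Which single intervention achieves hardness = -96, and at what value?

set feed_rate = 4

Intervening on feed_rate: with other inputs at their observed values, hardness = -10*feed_rate - 56. Solving for -96 gives feed_rate = 4, within [0, 9].
Intervening on temperature: hardness = 21*temperature + 21. Reaching -96 requires temperature = -39/7, not an integer.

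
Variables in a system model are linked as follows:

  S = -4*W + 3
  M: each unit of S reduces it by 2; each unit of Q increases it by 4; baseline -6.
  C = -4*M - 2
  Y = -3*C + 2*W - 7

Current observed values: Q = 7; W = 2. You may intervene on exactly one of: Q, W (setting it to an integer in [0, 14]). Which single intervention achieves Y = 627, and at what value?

set Q = 12

Intervening on Q: with other inputs at their observed values, Y = 48*Q + 51. Solving for 627 gives Q = 12, within [0, 14].
Intervening on W: Y = 98*W + 191. Reaching 627 requires W = 218/49, not an integer.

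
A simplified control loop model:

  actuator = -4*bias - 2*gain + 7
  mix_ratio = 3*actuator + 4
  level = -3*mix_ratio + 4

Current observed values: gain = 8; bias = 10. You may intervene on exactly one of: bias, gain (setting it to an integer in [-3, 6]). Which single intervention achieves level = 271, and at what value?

set gain = -1

Intervening on bias: level = 36*bias + 73. Reaching 271 requires bias = 11/2, not an integer.
Intervening on gain: with other inputs at their observed values, level = 18*gain + 289. Solving for 271 gives gain = -1, within [-3, 6].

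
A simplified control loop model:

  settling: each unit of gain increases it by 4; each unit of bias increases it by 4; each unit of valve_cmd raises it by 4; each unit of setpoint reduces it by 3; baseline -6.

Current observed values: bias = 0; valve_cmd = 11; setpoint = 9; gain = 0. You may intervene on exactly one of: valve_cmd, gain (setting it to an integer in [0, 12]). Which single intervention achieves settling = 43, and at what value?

Intervening on valve_cmd: settling = 4*valve_cmd - 33. Reaching 43 requires valve_cmd = 19, outside [0, 12].
Intervening on gain: with other inputs at their observed values, settling = 4*gain + 11. Solving for 43 gives gain = 8, within [0, 12].

set gain = 8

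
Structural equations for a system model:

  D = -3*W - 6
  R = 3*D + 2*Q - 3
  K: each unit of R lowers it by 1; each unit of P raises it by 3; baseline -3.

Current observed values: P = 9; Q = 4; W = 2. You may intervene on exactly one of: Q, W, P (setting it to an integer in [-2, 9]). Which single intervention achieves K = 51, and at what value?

set Q = 6

Intervening on Q: with other inputs at their observed values, K = -2*Q + 63. Solving for 51 gives Q = 6, within [-2, 9].
Intervening on W: K = 9*W + 37. Reaching 51 requires W = 14/9, not an integer.
Intervening on P: K = 3*P + 28. Reaching 51 requires P = 23/3, not an integer.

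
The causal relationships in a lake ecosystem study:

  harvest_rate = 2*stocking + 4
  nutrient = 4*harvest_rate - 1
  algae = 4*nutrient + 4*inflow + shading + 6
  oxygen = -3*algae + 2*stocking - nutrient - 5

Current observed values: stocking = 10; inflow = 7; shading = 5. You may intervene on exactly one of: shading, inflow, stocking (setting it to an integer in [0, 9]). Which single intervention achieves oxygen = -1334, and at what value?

Intervening on shading: with other inputs at their observed values, oxygen = -3*shading - 1322. Solving for -1334 gives shading = 4, within [0, 9].
Intervening on inflow: oxygen = -12*inflow - 1253. Reaching -1334 requires inflow = 27/4, not an integer.
Intervening on stocking: oxygen = -102*stocking - 317. Reaching -1334 requires stocking = 339/34, not an integer.

set shading = 4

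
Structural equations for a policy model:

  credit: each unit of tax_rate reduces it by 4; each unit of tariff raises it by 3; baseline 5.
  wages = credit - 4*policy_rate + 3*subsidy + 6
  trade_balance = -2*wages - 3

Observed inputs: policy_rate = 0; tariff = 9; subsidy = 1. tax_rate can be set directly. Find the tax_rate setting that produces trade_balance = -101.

Substituting into the credit equation gives credit = -4*tax_rate + 32.
So wages = -4*tax_rate + 41.
Substituting into the trade_balance equation gives trade_balance = 8*tax_rate - 85.
Solve 8*tax_rate - 85 = -101: tax_rate = (-101 + 85) / 8 = -2.

tax_rate = -2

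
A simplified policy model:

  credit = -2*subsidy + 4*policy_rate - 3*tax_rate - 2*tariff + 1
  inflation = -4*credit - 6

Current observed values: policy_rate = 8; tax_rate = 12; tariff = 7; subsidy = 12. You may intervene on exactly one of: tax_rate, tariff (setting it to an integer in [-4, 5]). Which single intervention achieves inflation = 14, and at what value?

Intervening on tax_rate: with other inputs at their observed values, inflation = 12*tax_rate + 14. Solving for 14 gives tax_rate = 0, within [-4, 5].
Intervening on tariff: inflation = 8*tariff + 102. Reaching 14 requires tariff = -11, outside [-4, 5].

set tax_rate = 0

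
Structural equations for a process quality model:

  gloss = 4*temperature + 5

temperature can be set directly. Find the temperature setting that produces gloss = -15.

Solve 4*temperature + 5 = -15: temperature = (-15 - 5) / 4 = -5.

temperature = -5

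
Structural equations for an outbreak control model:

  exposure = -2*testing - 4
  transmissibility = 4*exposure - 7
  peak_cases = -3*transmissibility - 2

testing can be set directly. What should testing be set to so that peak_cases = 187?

testing = 5

Substituting into the transmissibility equation gives transmissibility = -8*testing - 23.
So peak_cases = 24*testing + 67.
Solve 24*testing + 67 = 187: testing = (187 - 67) / 24 = 5.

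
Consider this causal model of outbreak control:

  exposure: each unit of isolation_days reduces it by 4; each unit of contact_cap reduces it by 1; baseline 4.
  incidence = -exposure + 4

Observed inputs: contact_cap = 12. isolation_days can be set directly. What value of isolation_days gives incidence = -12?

isolation_days = -6

Substituting into the exposure equation gives exposure = -4*isolation_days - 8.
incidence becomes 4*isolation_days + 12.
Solve 4*isolation_days + 12 = -12: isolation_days = (-12 - 12) / 4 = -6.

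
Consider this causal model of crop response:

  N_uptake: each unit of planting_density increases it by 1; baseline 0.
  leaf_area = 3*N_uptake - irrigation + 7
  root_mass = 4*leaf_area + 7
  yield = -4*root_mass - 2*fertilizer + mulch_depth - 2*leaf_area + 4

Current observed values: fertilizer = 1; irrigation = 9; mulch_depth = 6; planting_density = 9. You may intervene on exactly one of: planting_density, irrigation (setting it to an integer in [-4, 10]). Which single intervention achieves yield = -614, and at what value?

set irrigation = 1

Intervening on planting_density: yield = -54*planting_density + 16. Reaching -614 requires planting_density = 35/3, not an integer.
Intervening on irrigation: with other inputs at their observed values, yield = 18*irrigation - 632. Solving for -614 gives irrigation = 1, within [-4, 10].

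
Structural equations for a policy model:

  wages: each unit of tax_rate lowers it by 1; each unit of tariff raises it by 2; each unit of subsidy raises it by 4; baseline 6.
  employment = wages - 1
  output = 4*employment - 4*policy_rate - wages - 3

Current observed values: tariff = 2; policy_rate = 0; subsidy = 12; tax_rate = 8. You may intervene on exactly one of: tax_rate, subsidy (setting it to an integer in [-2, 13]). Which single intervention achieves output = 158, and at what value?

Intervening on tax_rate: with other inputs at their observed values, output = -3*tax_rate + 167. Solving for 158 gives tax_rate = 3, within [-2, 13].
Intervening on subsidy: output = 12*subsidy - 1. Reaching 158 requires subsidy = 53/4, not an integer.

set tax_rate = 3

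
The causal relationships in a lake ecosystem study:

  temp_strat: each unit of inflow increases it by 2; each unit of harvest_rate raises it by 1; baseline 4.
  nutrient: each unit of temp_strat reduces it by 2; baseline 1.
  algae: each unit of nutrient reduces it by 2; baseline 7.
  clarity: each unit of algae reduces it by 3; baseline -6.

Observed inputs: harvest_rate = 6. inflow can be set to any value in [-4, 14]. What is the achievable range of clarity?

-477 to -45

Substituting into the temp_strat equation gives temp_strat = 2*inflow + 10.
Substituting into the nutrient equation gives nutrient = -4*inflow - 19.
So algae = 8*inflow + 45.
This gives clarity = -24*inflow - 141.
Linear in inflow, so extremes are at the endpoints: inflow = -4 gives clarity = -45; inflow = 14 gives clarity = -477.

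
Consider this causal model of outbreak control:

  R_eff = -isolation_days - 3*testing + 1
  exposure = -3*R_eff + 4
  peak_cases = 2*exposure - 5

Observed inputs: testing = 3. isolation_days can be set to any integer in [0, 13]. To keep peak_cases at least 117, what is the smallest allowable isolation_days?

isolation_days = 11

Substituting into the R_eff equation gives R_eff = -isolation_days - 8.
Substituting into the exposure equation gives exposure = 3*isolation_days + 28.
peak_cases becomes 6*isolation_days + 51.
Require 6*isolation_days + 51 ≥ 117, so isolation_days ≥ 11.
The smallest integer in [0, 13] satisfying this is 11.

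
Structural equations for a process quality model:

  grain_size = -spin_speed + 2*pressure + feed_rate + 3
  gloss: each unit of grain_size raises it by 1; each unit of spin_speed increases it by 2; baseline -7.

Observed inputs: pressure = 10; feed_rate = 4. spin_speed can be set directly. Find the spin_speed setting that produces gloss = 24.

spin_speed = 4

Substituting into the grain_size equation gives grain_size = -spin_speed + 27.
Substituting into the gloss equation gives gloss = spin_speed + 20.
Solve spin_speed + 20 = 24: spin_speed = (24 - 20) / 1 = 4.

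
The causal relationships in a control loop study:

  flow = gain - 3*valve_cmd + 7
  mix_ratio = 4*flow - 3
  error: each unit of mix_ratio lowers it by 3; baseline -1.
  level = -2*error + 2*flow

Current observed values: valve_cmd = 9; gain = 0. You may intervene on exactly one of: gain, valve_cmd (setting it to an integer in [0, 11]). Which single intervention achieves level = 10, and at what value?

Intervening on gain: level = 26*gain - 536. Reaching 10 requires gain = 21, outside [0, 11].
Intervening on valve_cmd: with other inputs at their observed values, level = -78*valve_cmd + 166. Solving for 10 gives valve_cmd = 2, within [0, 11].

set valve_cmd = 2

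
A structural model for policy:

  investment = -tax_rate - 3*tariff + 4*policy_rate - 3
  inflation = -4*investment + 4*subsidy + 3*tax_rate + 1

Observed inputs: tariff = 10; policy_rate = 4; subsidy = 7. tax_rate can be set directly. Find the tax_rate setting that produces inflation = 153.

Substituting into the investment equation gives investment = -tax_rate - 17.
Substituting into the inflation equation gives inflation = 7*tax_rate + 97.
Solve 7*tax_rate + 97 = 153: tax_rate = (153 - 97) / 7 = 8.

tax_rate = 8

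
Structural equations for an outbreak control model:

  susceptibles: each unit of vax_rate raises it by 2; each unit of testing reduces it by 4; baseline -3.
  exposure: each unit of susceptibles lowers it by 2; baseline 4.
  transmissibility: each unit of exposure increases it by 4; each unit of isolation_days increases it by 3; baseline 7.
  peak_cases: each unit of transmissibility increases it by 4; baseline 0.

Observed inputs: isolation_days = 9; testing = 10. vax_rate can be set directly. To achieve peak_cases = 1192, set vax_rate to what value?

vax_rate = 6

Substituting into the susceptibles equation gives susceptibles = 2*vax_rate - 43.
This gives exposure = -4*vax_rate + 90.
Substituting into the transmissibility equation gives transmissibility = -16*vax_rate + 394.
Substituting into the peak_cases equation gives peak_cases = -64*vax_rate + 1576.
Solve -64*vax_rate + 1576 = 1192: vax_rate = (1192 - 1576) / -64 = 6.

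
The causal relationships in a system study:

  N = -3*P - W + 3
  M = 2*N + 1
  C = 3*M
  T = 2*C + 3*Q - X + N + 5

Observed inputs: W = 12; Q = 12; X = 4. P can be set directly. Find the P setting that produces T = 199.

Substituting into the N equation gives N = -3*P - 9.
Substituting into the M equation gives M = -6*P - 17.
Substituting into the C equation gives C = -18*P - 51.
Substituting into the T equation gives T = -39*P - 74.
Solve -39*P - 74 = 199: P = (199 + 74) / -39 = -7.

P = -7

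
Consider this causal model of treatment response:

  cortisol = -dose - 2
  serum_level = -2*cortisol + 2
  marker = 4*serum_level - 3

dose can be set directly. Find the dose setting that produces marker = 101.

dose = 10

Substituting into the serum_level equation gives serum_level = 2*dose + 6.
So marker = 8*dose + 21.
Solve 8*dose + 21 = 101: dose = (101 - 21) / 8 = 10.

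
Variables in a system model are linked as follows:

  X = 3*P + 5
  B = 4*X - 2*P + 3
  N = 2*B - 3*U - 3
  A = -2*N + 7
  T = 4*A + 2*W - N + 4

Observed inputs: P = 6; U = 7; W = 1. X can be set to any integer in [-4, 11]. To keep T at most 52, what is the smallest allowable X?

X = 5

Intervening on X fixes its value directly, overriding its dependence on P.
Substituting into the B equation gives B = 4*X - 9.
N becomes 8*X - 42.
A becomes -16*X + 91.
So T = -72*X + 412.
Require -72*X + 412 ≤ 52, so X ≥ 5.
The smallest integer in [-4, 11] satisfying this is 5.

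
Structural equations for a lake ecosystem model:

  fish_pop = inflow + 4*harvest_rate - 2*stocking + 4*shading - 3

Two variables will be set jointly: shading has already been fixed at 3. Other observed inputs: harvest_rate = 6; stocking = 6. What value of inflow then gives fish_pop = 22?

inflow = 1

With shading held at 3:
Substituting into the fish_pop equation gives fish_pop = inflow + 21.
Solve inflow + 21 = 22: inflow = (22 - 21) / 1 = 1.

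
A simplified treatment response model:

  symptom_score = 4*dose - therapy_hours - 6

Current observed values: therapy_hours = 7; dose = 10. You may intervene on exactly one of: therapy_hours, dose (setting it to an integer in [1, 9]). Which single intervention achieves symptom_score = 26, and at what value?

Intervening on therapy_hours: with other inputs at their observed values, symptom_score = -therapy_hours + 34. Solving for 26 gives therapy_hours = 8, within [1, 9].
Intervening on dose: symptom_score = 4*dose - 13. Reaching 26 requires dose = 39/4, not an integer.

set therapy_hours = 8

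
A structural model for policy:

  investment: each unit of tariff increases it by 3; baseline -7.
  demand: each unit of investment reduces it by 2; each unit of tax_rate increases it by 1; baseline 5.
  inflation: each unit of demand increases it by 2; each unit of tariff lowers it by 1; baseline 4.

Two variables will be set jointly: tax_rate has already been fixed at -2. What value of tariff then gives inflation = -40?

tariff = 6

With tax_rate held at -2:
Substituting into the demand equation gives demand = -6*tariff + 17.
So inflation = -13*tariff + 38.
Solve -13*tariff + 38 = -40: tariff = (-40 - 38) / -13 = 6.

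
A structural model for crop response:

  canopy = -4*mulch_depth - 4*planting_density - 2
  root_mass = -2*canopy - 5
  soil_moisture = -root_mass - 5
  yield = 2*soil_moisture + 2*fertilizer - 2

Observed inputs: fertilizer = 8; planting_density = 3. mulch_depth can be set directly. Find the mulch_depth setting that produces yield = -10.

Substituting into the canopy equation gives canopy = -4*mulch_depth - 14.
Substituting into the root_mass equation gives root_mass = 8*mulch_depth + 23.
soil_moisture becomes -8*mulch_depth - 28.
Substituting into the yield equation gives yield = -16*mulch_depth - 42.
Solve -16*mulch_depth - 42 = -10: mulch_depth = (-10 + 42) / -16 = -2.

mulch_depth = -2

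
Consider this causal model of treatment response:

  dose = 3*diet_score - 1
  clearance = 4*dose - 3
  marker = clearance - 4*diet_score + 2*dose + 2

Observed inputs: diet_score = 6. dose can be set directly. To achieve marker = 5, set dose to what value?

dose = 5

Intervening on dose fixes its value directly, overriding its dependence on diet_score.
Substituting into the marker equation gives marker = 6*dose - 25.
Solve 6*dose - 25 = 5: dose = (5 + 25) / 6 = 5.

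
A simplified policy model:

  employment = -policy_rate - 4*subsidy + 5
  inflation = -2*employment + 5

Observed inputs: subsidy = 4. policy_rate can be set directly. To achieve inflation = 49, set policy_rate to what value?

policy_rate = 11

Substituting into the employment equation gives employment = -policy_rate - 11.
So inflation = 2*policy_rate + 27.
Solve 2*policy_rate + 27 = 49: policy_rate = (49 - 27) / 2 = 11.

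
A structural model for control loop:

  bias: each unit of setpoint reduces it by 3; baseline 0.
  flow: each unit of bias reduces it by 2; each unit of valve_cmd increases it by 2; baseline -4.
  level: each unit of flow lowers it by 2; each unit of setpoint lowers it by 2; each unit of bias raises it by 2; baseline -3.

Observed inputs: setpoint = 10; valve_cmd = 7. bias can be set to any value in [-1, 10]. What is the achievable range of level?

Intervening on bias fixes its value directly, overriding its dependence on setpoint.
Substituting into the flow equation gives flow = -2*bias + 10.
This gives level = 6*bias - 43.
Linear in bias, so extremes are at the endpoints: bias = -1 gives level = -49; bias = 10 gives level = 17.

-49 to 17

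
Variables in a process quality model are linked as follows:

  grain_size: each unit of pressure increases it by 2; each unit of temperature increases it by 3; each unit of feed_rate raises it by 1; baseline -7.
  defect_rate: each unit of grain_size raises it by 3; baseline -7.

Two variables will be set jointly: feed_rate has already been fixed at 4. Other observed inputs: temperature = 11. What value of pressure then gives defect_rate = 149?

pressure = 11

With feed_rate held at 4:
Substituting into the grain_size equation gives grain_size = 2*pressure + 30.
This gives defect_rate = 6*pressure + 83.
Solve 6*pressure + 83 = 149: pressure = (149 - 83) / 6 = 11.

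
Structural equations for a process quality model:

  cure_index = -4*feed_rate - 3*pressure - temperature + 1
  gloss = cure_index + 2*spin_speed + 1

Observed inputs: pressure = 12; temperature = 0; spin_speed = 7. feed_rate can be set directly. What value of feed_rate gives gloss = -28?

Substituting into the cure_index equation gives cure_index = -4*feed_rate - 35.
So gloss = -4*feed_rate - 20.
Solve -4*feed_rate - 20 = -28: feed_rate = (-28 + 20) / -4 = 2.

feed_rate = 2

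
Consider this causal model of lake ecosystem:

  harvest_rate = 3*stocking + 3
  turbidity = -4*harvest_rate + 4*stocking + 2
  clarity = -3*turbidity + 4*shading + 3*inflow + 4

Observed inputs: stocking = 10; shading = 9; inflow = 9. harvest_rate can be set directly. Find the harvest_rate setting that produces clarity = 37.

harvest_rate = 8

Intervening on harvest_rate fixes its value directly, overriding its dependence on stocking.
Substituting into the turbidity equation gives turbidity = -4*harvest_rate + 42.
So clarity = 12*harvest_rate - 59.
Solve 12*harvest_rate - 59 = 37: harvest_rate = (37 + 59) / 12 = 8.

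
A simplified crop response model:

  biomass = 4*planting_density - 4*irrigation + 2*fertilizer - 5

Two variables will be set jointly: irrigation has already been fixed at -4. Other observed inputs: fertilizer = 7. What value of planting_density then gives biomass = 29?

With irrigation held at -4:
Substituting into the biomass equation gives biomass = 4*planting_density + 25.
Solve 4*planting_density + 25 = 29: planting_density = (29 - 25) / 4 = 1.

planting_density = 1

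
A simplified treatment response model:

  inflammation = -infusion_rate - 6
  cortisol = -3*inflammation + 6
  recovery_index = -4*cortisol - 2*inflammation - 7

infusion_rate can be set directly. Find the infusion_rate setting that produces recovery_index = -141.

Substituting into the cortisol equation gives cortisol = 3*infusion_rate + 24.
recovery_index becomes -10*infusion_rate - 91.
Solve -10*infusion_rate - 91 = -141: infusion_rate = (-141 + 91) / -10 = 5.

infusion_rate = 5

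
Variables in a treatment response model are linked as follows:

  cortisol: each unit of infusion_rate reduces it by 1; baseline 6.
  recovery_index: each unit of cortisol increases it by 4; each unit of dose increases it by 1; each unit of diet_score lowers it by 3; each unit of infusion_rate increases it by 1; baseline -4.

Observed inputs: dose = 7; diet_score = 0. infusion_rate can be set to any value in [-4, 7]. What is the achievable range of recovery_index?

6 to 39

Substituting into the recovery_index equation gives recovery_index = -3*infusion_rate + 27.
Linear in infusion_rate, so extremes are at the endpoints: infusion_rate = -4 gives recovery_index = 39; infusion_rate = 7 gives recovery_index = 6.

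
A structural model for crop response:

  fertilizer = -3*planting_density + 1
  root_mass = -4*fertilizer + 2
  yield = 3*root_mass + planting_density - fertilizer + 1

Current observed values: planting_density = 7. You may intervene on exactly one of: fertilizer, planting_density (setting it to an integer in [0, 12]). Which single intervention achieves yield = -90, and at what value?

Intervening on fertilizer: with other inputs at their observed values, yield = -13*fertilizer + 14. Solving for -90 gives fertilizer = 8, within [0, 12].
Intervening on planting_density: yield = 40*planting_density - 6. Reaching -90 requires planting_density = -21/10, not an integer.

set fertilizer = 8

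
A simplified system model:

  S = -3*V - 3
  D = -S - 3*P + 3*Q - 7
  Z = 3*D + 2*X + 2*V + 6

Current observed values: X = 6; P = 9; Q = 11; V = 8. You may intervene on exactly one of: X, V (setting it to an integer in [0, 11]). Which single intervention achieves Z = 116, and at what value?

Intervening on X: with other inputs at their observed values, Z = 2*X + 100. Solving for 116 gives X = 8, within [0, 11].
Intervening on V: Z = 11*V + 24. Reaching 116 requires V = 92/11, not an integer.

set X = 8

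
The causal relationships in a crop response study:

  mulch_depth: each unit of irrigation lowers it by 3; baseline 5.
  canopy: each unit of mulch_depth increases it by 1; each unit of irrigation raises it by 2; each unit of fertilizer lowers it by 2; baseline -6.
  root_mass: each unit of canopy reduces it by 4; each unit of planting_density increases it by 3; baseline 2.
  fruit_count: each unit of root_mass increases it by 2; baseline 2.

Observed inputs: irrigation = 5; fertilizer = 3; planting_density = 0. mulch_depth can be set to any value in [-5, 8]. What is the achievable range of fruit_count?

Intervening on mulch_depth fixes its value directly, overriding its dependence on irrigation.
Substituting into the canopy equation gives canopy = mulch_depth - 2.
root_mass becomes -4*mulch_depth + 10.
This gives fruit_count = -8*mulch_depth + 22.
Linear in mulch_depth, so extremes are at the endpoints: mulch_depth = -5 gives fruit_count = 62; mulch_depth = 8 gives fruit_count = -42.

-42 to 62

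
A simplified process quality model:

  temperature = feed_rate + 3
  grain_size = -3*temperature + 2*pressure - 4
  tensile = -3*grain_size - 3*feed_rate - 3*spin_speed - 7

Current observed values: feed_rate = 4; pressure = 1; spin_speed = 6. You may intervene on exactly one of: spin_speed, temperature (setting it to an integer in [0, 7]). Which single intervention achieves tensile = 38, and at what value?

set spin_speed = 4

Intervening on spin_speed: with other inputs at their observed values, tensile = -3*spin_speed + 50. Solving for 38 gives spin_speed = 4, within [0, 7].
Intervening on temperature: tensile = 9*temperature - 31. Reaching 38 requires temperature = 23/3, not an integer.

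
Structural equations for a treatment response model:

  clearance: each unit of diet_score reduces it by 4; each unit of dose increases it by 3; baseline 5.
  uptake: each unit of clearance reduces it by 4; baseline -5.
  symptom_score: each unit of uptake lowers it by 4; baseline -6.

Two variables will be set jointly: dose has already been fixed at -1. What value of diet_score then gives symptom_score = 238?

With dose held at -1:
Substituting into the clearance equation gives clearance = -4*diet_score + 2.
Substituting into the uptake equation gives uptake = 16*diet_score - 13.
symptom_score becomes -64*diet_score + 46.
Solve -64*diet_score + 46 = 238: diet_score = (238 - 46) / -64 = -3.

diet_score = -3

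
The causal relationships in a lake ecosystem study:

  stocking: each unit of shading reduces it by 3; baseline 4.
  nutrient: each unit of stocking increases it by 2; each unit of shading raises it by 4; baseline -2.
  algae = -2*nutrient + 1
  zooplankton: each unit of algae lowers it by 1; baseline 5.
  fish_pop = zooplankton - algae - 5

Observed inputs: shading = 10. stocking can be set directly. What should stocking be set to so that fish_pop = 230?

Intervening on stocking fixes its value directly, overriding its dependence on shading.
Substituting into the nutrient equation gives nutrient = 2*stocking + 38.
So algae = -4*stocking - 75.
Substituting into the zooplankton equation gives zooplankton = 4*stocking + 80.
So fish_pop = 8*stocking + 150.
Solve 8*stocking + 150 = 230: stocking = (230 - 150) / 8 = 10.

stocking = 10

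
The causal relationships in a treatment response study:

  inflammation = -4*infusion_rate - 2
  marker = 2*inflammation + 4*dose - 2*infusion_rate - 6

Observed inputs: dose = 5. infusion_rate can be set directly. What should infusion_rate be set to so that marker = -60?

infusion_rate = 7

Substituting into the marker equation gives marker = -10*infusion_rate + 10.
Solve -10*infusion_rate + 10 = -60: infusion_rate = (-60 - 10) / -10 = 7.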